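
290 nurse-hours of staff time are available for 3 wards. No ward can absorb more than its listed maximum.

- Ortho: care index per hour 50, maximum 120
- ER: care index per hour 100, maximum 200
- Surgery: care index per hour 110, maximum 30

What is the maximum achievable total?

Rank by care index per hour: Surgery 110 > ER 100 > Ortho 50.
Give Surgery 30 to hit its cap of 30 ; 260 left.
ER: +200 to 200 (cap) ; 60 left.
Ortho: +60 (room for 120) → 60. Pool exhausted.
Total = 50×60 + 100×200 + 110×30 = 26300.

26300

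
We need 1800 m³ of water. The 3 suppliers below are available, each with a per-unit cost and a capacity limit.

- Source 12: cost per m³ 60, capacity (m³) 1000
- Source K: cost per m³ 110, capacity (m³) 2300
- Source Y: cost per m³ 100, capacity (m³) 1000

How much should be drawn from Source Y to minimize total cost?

Cheapest first:
Source 12 (60): use full 1000 ; 800 m³ to go.
Source Y (100): take the remaining 800 ; done.
Source K: unused.

800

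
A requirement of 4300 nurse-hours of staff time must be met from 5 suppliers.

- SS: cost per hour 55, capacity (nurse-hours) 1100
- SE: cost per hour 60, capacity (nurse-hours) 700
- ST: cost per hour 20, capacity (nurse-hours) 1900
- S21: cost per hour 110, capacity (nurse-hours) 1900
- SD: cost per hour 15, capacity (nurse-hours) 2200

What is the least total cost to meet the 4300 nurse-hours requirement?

Cheapest first:
Take 2200 from SD at 15 → need 2100 more.
ST at 20: take all 1900 nurse-hours → 200 still needed.
Take 200 from SS at 55 to finish.
SE, S21: unused.
Cost = 2200×15 + 1900×20 + 200×55 = 82000.

82000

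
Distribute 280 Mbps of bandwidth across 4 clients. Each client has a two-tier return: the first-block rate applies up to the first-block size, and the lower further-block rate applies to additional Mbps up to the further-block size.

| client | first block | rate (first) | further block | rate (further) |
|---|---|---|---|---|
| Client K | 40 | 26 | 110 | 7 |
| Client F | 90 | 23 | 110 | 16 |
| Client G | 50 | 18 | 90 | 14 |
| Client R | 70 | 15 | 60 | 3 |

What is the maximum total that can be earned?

Rank every tier by rate: Client K/first 26 > Client F/first 23 > Client G/first 18 > Client F/second 16 > Client R/first 15 > Client G/second 14 > Client K/second 7 > Client R/second 3.
Client K first at 26: fill all 40 — 240 left.
Client F first at 23: fill all 90 — 150 left.
Client G/first (18): +50 — 100 left.
Client F/second: +100 of 110 at 16; pool empty.
Total = 26×40 + 23×90 + 18×50 + 16×100 = 5610.

5610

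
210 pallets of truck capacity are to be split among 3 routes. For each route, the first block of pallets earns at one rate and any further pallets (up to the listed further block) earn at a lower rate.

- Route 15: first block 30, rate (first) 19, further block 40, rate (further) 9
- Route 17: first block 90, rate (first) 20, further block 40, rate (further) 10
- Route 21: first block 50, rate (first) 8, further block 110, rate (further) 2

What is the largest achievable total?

3210

Treat each block as its own option and order by rate: Route 17/first 20 > Route 15/first 19 > Route 17/second 10 > Route 15/second 9 > Route 21/first 8 > Route 21/second 2.
Route 17/first (20): +90 — 120 left.
Route 15/first (19): +30 — 90 left.
Route 17/second (10): +40 — 50 left.
Route 15/second (9): +40 — 10 left.
10 remain; put them into Route 21 first at 8.
Total = 20×90 + 19×30 + 10×40 + 9×40 + 8×10 = 3210.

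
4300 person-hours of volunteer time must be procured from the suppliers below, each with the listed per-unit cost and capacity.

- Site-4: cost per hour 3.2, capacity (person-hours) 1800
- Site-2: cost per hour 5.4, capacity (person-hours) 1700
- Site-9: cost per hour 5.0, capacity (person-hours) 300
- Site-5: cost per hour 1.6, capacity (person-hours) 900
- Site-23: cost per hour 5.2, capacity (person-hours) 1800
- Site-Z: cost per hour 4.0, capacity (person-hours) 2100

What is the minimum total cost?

13600

Fill from the cheapest supplier first.
Site-5 (1.6): use full 900 → 3400 person-hours to go.
Site-4 (3.2): use full 1800 → 1600 person-hours to go.
Take 1600 from Site-Z at 4.0 to finish.
Site-9, Site-23, Site-2: unused.
Cost = 900×1.6 + 1800×3.2 + 1600×4.0 = 13600.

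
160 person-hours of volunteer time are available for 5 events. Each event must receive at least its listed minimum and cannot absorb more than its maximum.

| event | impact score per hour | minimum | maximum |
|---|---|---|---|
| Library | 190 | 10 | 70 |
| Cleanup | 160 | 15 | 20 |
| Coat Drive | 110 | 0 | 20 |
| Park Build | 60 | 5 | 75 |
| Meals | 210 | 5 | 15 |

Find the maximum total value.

Meeting every minimum uses 10+15+0+5+5 = 35 person-hours, leaving 125.
Highest impact score per hour first: Meals 210 > Library 190 > Cleanup 160 > Coat Drive 110 > Park Build 60.
Meals takes 10 more to reach its cap of 15 ; 115 left.
Give Library 60 more to hit its cap of 70 ; 55 left.
Cleanup takes 5 more to reach its cap of 20 ; 50 left.
Give Coat Drive 20 more to hit its cap of 20 ; 30 left.
Park Build: +30 (room for 70) → 35. Pool exhausted.
Total = 190×70 + 160×20 + 110×20 + 60×35 + 210×15 = 23950.

23950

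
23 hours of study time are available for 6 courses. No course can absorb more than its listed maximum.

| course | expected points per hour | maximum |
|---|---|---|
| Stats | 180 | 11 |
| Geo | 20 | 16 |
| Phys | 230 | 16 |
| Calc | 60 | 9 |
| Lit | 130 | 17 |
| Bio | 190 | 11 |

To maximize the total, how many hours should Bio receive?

7

Highest expected points per hour first: Phys 230 > Bio 190 > Stats 180 > Lit 130 > Calc 60 > Geo 20.
Give Phys 16 to hit its cap of 16 — 7 left.
Only 7 left; Bio takes them to reach 7.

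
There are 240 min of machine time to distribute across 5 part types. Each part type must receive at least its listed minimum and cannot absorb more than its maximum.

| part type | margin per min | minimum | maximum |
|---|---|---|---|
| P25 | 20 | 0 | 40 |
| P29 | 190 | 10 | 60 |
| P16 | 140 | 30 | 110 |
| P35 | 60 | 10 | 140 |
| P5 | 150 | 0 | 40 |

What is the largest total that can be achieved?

34600

Meeting every minimum uses 0+10+30+10+0 = 50 min, leaving 190.
Highest margin per min first: P29 190 > P5 150 > P16 140 > P35 60 > P25 20.
Give P29 50 more to hit its cap of 60 — 140 left.
P5: +40 to 40 (cap) — 100 left.
P16 takes 80 more to reach its cap of 110 — 20 left.
P35: +20 (room for 130) → 30. Pool exhausted.
Total = 190×60 + 140×110 + 60×30 + 150×40 = 34600.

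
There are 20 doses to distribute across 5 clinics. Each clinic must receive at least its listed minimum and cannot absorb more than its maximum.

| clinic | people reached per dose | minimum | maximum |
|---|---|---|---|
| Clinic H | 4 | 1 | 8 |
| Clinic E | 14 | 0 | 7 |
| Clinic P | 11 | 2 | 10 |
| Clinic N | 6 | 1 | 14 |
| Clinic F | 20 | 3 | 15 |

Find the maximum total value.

346

Meeting every minimum uses 1+0+2+1+3 = 7 doses, leaving 13.
Highest people reached per dose first: Clinic F 20 > Clinic E 14 > Clinic P 11 > Clinic N 6 > Clinic H 4.
Give Clinic F 12 more to hit its cap of 15 ; 1 left.
Clinic E has room for 7 more but only 1 remain, so it gets 1.
Total = 4×1 + 14×1 + 11×2 + 6×1 + 20×15 = 346.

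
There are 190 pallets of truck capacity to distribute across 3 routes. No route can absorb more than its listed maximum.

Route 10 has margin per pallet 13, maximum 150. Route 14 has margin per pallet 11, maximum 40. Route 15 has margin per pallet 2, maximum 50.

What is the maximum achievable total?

2390

Highest margin per pallet first: Route 10 13 > Route 14 11 > Route 15 2.
Give Route 10 150 to hit its cap of 150 — 40 left.
Route 14: +40 to 40 (cap) — 0 left.
Total = 13×150 + 11×40 = 2390.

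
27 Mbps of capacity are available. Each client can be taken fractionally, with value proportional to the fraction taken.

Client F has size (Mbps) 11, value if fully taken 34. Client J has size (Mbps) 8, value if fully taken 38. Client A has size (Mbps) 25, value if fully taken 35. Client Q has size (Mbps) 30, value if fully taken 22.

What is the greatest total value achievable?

83.2

Best value per unit of size first: Client J 38/8≈4.75, Client F 34/11≈3.09, Client A 35/25≈1.4, Client Q 22/30≈0.733.
All 8 Mbps of Client J fit (value 38) ; 19 remain.
Client F: take in full, 11 Mbps for value 34 ; 8 left.
Fill the last 8 Mbps with part of Client A: 8/25 of it earns 11.2.
Total value = 83.2.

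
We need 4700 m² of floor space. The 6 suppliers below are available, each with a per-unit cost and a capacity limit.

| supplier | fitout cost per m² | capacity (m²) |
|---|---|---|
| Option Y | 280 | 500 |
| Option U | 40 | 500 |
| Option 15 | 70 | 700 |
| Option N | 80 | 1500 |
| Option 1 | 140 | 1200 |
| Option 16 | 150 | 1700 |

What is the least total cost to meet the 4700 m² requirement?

477000

Fill from the cheapest supplier first.
Take 500 from Option U at 40 ; need 4200 more.
Take 700 from Option 15 at 70 ; need 3500 more.
Option N at 80: take all 1500 m² ; 2000 still needed.
Option 1 (140): use full 1200 ; 800 m² to go.
Option 16 at 150: take 800 of its 1700 ; requirement met.
Option Y: unused.
Cost = 500×40 + 700×70 + 1500×80 + 1200×140 + 800×150 = 477000.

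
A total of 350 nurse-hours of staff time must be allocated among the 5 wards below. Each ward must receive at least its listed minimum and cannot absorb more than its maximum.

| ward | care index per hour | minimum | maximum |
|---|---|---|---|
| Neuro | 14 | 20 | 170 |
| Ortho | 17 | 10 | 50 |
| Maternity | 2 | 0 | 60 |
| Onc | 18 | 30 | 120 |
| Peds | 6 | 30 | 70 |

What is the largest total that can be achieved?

Meeting every minimum uses 20+10+0+30+30 = 90 nurse-hours, leaving 260.
Order the wards by care index per hour: Onc 18 > Ortho 17 > Neuro 14 > Peds 6 > Maternity 2.
Onc: +90 to 120 (cap) → 170 left.
Ortho: +40 to 50 (cap) → 130 left.
Neuro has room for 150 more but only 130 remain, so it gets 150.
Total = 14×150 + 17×50 + 18×120 + 6×30 = 5290.

5290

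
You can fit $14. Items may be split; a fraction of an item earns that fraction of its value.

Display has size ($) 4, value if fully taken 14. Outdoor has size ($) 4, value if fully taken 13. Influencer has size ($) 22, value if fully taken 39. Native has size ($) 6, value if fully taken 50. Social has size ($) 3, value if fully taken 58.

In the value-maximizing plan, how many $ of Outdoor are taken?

Sort by value density: Social 58/3≈19.3, Native 50/6≈8.33, Display 14/4≈3.5, Outdoor 13/4≈3.25, Influencer 39/22≈1.77.
Take all of Social (3 $, value 58) ; 11 $ left.
Native: take in full, 6 $ for value 50 ; 5 left.
All 4 $ of Display fit (value 14) ; 1 remain.
Fill the last 1 $ with part of Outdoor: 1/4 of it earns 3.25.

1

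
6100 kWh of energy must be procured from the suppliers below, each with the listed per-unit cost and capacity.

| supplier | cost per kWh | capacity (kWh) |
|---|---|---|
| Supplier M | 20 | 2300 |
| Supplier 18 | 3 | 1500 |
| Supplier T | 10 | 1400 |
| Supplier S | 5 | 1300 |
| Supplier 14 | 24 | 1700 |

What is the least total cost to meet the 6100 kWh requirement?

63000

Fill from the cheapest supplier first.
Supplier 18 at 3: take all 1500 kWh → 4600 still needed.
Supplier S (5): use full 1300 → 3300 kWh to go.
Supplier T at 10: take all 1400 kWh → 1900 still needed.
Take 1900 from Supplier M at 20 to finish.
Supplier 14: unused.
Cost = 1500×3 + 1300×5 + 1400×10 + 1900×20 = 63000.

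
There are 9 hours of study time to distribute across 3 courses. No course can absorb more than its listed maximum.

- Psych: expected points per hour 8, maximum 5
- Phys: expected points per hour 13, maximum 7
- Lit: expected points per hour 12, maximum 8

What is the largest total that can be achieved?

115

Highest expected points per hour first: Phys 13 > Lit 12 > Psych 8.
Phys: +7 to 7 (cap) — 2 left.
Lit has room for 8 but only 2 remain, so it gets 2.
Total = 13×7 + 12×2 = 115.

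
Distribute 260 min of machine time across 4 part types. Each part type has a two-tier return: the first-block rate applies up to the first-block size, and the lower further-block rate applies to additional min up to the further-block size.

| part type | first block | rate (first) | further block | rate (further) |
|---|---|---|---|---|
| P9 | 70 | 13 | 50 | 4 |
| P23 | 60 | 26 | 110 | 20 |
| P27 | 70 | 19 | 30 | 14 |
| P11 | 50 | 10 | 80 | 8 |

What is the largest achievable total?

5370

Order all 8 blocks by rate: P23/T1 26 > P23/T2 20 > P27/T1 19 > P27/T2 14 > P9/T1 13 > P11/T1 10 > P11/T2 8 > P9/T2 4.
Fill P23 T1 block (60 at 26) ; 200 left.
P23/T2 (20): +110 ; 90 left.
Fill P27 T1 block (70 at 19) ; 20 left.
P27 T2 at 14: only 20 left, fill 20.
Total = 26×60 + 20×110 + 19×70 + 14×20 = 5370.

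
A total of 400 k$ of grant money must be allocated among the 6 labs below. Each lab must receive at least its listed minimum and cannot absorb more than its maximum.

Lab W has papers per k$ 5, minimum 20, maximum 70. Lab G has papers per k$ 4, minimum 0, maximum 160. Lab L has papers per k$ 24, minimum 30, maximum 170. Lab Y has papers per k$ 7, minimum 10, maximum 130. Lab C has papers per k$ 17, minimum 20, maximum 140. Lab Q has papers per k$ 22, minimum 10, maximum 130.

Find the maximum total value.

Meeting every minimum uses 20+0+30+10+20+10 = 90 k$, leaving 310.
Order the labs by papers per k$: Lab L 24 > Lab Q 22 > Lab C 17 > Lab Y 7 > Lab W 5 > Lab G 4.
Lab L takes 140 more to reach its cap of 170 — 170 left.
Give Lab Q 120 more to hit its cap of 130 — 50 left.
Lab C: +50 (room for 120) → 70. Pool exhausted.
Total = 5×20 + 24×170 + 7×10 + 17×70 + 22×130 = 8300.

8300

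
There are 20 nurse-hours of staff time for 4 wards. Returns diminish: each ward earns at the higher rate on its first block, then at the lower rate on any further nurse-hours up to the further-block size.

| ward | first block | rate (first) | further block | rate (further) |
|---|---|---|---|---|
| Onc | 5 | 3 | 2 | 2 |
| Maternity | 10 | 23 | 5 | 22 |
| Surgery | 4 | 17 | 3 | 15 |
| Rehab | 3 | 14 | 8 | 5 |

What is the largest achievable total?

Treat each block as its own option and order by rate: Maternity/T1 23 > Maternity/T2 22 > Surgery/T1 17 > Surgery/T2 15 > Rehab/T1 14 > Rehab/T2 5 > Onc/T1 3 > Onc/T2 2.
Maternity T1 at 23: fill all 10 ; 10 left.
Fill Maternity T2 block (5 at 22) ; 5 left.
Surgery/T1 (17): +4 ; 1 left.
1 remain; put them into Surgery T2 at 15.
Total = 23×10 + 22×5 + 17×4 + 15×1 = 423.

423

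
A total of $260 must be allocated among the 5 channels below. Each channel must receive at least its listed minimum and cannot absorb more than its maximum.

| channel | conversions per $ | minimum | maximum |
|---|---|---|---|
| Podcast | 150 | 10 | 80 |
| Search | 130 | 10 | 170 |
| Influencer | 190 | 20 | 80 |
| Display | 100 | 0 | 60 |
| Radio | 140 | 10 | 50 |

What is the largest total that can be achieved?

Meeting every minimum uses 10+10+20+0+10 = 50 $, leaving 210.
Rank by conversions per $: Influencer 190 > Podcast 150 > Radio 140 > Search 130 > Display 100.
Influencer takes 60 more to reach its cap of 80 → 150 left.
Podcast takes 70 more to reach its cap of 80 → 80 left.
Give Radio 40 more to hit its cap of 50 → 40 left.
Search has room for 160 more but only 40 remain, so it gets 50.
Total = 150×80 + 130×50 + 190×80 + 140×50 = 40700.

40700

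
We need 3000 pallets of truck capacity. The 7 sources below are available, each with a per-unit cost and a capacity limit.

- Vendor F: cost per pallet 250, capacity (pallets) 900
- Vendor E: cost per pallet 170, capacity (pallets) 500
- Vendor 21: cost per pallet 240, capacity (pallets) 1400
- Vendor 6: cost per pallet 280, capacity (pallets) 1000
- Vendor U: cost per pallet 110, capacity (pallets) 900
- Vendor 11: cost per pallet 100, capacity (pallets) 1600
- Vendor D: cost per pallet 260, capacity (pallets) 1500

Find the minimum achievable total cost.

344000

Fill from the cheapest source first.
Take 1600 from Vendor 11 at 100 → need 1400 more.
Vendor U at 110: take all 900 pallets → 500 still needed.
Take 500 from Vendor E at 170 → need 0 more.
Vendor 21, Vendor F, Vendor D, Vendor 6: unused.
Cost = 1600×100 + 900×110 + 500×170 = 344000.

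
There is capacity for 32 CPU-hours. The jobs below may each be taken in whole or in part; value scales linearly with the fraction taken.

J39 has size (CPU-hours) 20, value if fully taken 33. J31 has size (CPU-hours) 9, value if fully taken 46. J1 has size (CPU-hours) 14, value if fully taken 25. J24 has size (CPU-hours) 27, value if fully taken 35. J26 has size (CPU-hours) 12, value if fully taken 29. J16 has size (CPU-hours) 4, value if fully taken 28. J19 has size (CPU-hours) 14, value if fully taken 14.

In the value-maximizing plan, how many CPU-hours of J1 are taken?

Sort by value density: J16 28/4≈7, J31 46/9≈5.11, J26 29/12≈2.42, J1 25/14≈1.79, J39 33/20≈1.65, J24 35/27≈1.3, J19 14/14≈1.
J16: take in full, 4 CPU-hours for value 28 — 28 left.
J31: take in full, 9 CPU-hours for value 46 — 19 left.
Take all of J26 (12 CPU-hours, value 29) — 7 CPU-hours left.
Fill the last 7 CPU-hours with part of J1: 7/14 of it earns 12.5.

7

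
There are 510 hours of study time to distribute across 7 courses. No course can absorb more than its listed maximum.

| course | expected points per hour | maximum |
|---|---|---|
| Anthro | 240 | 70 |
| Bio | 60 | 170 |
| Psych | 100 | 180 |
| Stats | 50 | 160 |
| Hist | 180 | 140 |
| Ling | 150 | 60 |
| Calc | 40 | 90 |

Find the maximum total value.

72600

Order the courses by expected points per hour: Anthro 240 > Hist 180 > Ling 150 > Psych 100 > Bio 60 > Stats 50 > Calc 40.
Anthro takes 70 to reach its cap of 70 ; 440 left.
Hist: +140 to 140 (cap) ; 300 left.
Ling: +60 to 60 (cap) ; 240 left.
Psych takes 180 to reach its cap of 180 ; 60 left.
Bio: +60 (room for 170) → 60. Pool exhausted.
Total = 240×70 + 60×60 + 100×180 + 180×140 + 150×60 = 72600.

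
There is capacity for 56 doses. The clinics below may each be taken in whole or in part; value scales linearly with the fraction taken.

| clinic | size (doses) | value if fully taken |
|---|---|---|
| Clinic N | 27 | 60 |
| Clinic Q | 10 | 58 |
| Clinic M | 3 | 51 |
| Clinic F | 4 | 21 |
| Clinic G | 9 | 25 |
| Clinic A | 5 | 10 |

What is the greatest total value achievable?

Rank by value-to-size ratio: Clinic M 51/3≈17, Clinic Q 58/10≈5.8, Clinic F 21/4≈5.25, Clinic G 25/9≈2.78, Clinic N 60/27≈2.22, Clinic A 10/5≈2.
Clinic M: take in full, 3 doses for value 51 ; 53 left.
All 10 doses of Clinic Q fit (value 58) ; 43 remain.
Take all of Clinic F (4 doses, value 21) ; 39 doses left.
Clinic G: take in full, 9 doses for value 25 ; 30 left.
All 27 doses of Clinic N fit (value 60) ; 3 remain.
Only 3 doses remain; take 3/5 of Clinic A for value 10×3/5 = 6.
Total value = 221.

221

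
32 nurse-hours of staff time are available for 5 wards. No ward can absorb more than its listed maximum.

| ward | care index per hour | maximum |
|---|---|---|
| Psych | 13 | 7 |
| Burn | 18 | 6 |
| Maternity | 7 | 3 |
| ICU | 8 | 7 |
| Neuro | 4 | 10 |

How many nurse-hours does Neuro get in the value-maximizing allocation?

Order the wards by care index per hour: Burn 18 > Psych 13 > ICU 8 > Maternity 7 > Neuro 4.
Burn takes 6 to reach its cap of 6 → 26 left.
Give Psych 7 to hit its cap of 7 → 19 left.
ICU: +7 to 7 (cap) → 12 left.
Maternity: +3 to 3 (cap) → 9 left.
Neuro has room for 10 but only 9 remain, so it gets 9.

9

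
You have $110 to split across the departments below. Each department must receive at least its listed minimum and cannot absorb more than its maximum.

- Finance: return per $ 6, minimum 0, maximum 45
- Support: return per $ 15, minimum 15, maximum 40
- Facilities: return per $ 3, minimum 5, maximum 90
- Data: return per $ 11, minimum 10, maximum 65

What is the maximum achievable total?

Meeting every minimum uses 0+15+5+10 = 30 $, leaving 80.
Rank by return per $: Support 15 > Data 11 > Finance 6 > Facilities 3.
Support takes 25 more to reach its cap of 40 ; 55 left.
Give Data 55 more to hit its cap of 65 ; 0 left.
Total = 15×40 + 3×5 + 11×65 = 1330.

1330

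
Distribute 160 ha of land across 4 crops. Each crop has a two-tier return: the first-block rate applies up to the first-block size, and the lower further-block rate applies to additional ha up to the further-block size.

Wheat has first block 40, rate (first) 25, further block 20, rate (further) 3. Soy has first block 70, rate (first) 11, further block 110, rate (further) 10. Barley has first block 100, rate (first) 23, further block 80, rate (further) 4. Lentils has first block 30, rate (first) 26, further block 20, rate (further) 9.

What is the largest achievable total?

3850

Rank every tier by rate: Lentils/first 26 > Wheat/first 25 > Barley/first 23 > Soy/first 11 > Soy/second 10 > Lentils/second 9 > Barley/second 4 > Wheat/second 3.
Lentils first at 26: fill all 30 → 130 left.
Wheat first at 25: fill all 40 → 90 left.
Barley/first: +90 of 100 at 23; pool empty.
Total = 26×30 + 25×40 + 23×90 = 3850.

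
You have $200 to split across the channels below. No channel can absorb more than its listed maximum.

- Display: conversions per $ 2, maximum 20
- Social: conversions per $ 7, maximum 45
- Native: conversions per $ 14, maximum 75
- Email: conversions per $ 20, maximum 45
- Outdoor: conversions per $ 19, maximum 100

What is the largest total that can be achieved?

Order the channels by conversions per $: Email 20 > Outdoor 19 > Native 14 > Social 7 > Display 2.
Email takes 45 to reach its cap of 45 — 155 left.
Outdoor: +100 to 100 (cap) — 55 left.
Only 55 left; Native takes them to reach 55.
Total = 14×55 + 20×45 + 19×100 = 3570.

3570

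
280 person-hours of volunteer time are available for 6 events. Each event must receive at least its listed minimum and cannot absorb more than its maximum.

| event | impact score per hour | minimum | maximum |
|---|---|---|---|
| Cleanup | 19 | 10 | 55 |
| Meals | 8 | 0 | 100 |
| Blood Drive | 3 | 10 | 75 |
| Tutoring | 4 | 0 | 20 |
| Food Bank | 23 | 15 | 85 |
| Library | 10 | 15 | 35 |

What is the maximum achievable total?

4140

Meeting every minimum uses 10+0+10+0+15+15 = 50 person-hours, leaving 230.
Highest impact score per hour first: Food Bank 23 > Cleanup 19 > Library 10 > Meals 8 > Tutoring 4 > Blood Drive 3.
Food Bank takes 70 more to reach its cap of 85 → 160 left.
Give Cleanup 45 more to hit its cap of 55 → 115 left.
Give Library 20 more to hit its cap of 35 → 95 left.
Meals has room for 100 more but only 95 remain, so it gets 95.
Total = 19×55 + 8×95 + 3×10 + 23×85 + 10×35 = 4140.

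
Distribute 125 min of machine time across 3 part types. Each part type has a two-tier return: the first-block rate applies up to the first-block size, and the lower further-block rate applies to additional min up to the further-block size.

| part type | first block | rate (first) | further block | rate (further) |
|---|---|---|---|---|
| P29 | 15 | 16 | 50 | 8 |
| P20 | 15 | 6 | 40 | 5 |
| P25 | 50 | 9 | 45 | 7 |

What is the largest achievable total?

Rank every tier by rate: P29/first 16 > P25/first 9 > P29/second 8 > P25/second 7 > P20/first 6 > P20/second 5.
Fill P29 first block (15 at 16) — 110 left.
P25 first at 9: fill all 50 — 60 left.
P29/second (8): +50 — 10 left.
10 remain; put them into P25 second at 7.
Total = 16×15 + 9×50 + 8×50 + 7×10 = 1160.

1160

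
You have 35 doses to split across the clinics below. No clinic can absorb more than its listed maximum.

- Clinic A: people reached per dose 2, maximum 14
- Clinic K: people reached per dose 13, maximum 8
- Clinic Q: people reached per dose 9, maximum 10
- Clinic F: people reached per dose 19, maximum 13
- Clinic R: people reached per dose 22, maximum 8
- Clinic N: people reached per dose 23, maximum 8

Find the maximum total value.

685

Rank by people reached per dose: Clinic N 23 > Clinic R 22 > Clinic F 19 > Clinic K 13 > Clinic Q 9 > Clinic A 2.
Give Clinic N 8 to hit its cap of 8 → 27 left.
Clinic R: +8 to 8 (cap) → 19 left.
Clinic F takes 13 to reach its cap of 13 → 6 left.
Clinic K has room for 8 but only 6 remain, so it gets 6.
Total = 13×6 + 19×13 + 22×8 + 23×8 = 685.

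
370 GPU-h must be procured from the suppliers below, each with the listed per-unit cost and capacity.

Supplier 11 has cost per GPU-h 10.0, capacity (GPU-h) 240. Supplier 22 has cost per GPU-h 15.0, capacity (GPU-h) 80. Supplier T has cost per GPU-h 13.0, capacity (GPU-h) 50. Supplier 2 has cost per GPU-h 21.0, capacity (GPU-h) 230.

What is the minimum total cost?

4250

Fill from the cheapest supplier first.
Supplier 11 at 10.0: take all 240 GPU-h → 130 still needed.
Take 50 from Supplier T at 13.0 → need 80 more.
Supplier 22 (15.0): use full 80 → 0 GPU-h to go.
Supplier 2: unused.
Cost = 240×10.0 + 50×13.0 + 80×15.0 = 4250.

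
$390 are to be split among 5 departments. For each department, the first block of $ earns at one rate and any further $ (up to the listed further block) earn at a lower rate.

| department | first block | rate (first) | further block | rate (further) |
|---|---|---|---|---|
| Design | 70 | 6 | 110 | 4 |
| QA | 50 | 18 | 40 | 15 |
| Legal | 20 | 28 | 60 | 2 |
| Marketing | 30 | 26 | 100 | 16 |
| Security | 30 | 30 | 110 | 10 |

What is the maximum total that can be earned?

Order all 10 blocks by rate: Security/tier1 30 > Legal/tier1 28 > Marketing/tier1 26 > QA/tier1 18 > Marketing/tier2 16 > QA/tier2 15 > Security/tier2 10 > Design/tier1 6 > Design/tier2 4 > Legal/tier2 2.
Security tier1 at 30: fill all 30 ; 360 left.
Legal/tier1 (28): +20 ; 340 left.
Marketing tier1 at 26: fill all 30 ; 310 left.
Fill QA tier1 block (50 at 18) ; 260 left.
Marketing/tier2 (16): +100 ; 160 left.
QA tier2 at 15: fill all 40 ; 120 left.
Security/tier2 (10): +110 ; 10 left.
Design tier1 at 6: only 10 left, fill 10.
Total = 30×30 + 28×20 + 26×30 + 18×50 + 16×100 + 15×40 + 10×110 + 6×10 = 6500.

6500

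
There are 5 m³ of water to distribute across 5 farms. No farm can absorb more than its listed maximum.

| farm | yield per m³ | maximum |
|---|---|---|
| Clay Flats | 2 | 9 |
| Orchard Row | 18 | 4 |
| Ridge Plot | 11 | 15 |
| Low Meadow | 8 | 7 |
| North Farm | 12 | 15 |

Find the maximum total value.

Order the farms by yield per m³: Orchard Row 18 > North Farm 12 > Ridge Plot 11 > Low Meadow 8 > Clay Flats 2.
Give Orchard Row 4 to hit its cap of 4 ; 1 left.
North Farm: +1 (room for 15) → 1. Pool exhausted.
Total = 18×4 + 12×1 = 84.

84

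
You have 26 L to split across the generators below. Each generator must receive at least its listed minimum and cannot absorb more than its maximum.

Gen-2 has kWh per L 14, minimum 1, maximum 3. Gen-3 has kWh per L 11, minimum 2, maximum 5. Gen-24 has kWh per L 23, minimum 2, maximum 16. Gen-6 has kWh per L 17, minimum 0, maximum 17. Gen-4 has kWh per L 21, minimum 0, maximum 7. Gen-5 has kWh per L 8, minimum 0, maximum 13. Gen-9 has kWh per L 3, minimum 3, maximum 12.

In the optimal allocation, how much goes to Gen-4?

4

Meeting every minimum uses 1+2+2+0+0+0+3 = 8 L, leaving 18.
Rank by kWh per L: Gen-24 23 > Gen-4 21 > Gen-6 17 > Gen-2 14 > Gen-3 11 > Gen-5 8 > Gen-9 3.
Gen-24: +14 to 16 (cap) → 4 left.
Only 4 left; Gen-4 takes them to reach 4.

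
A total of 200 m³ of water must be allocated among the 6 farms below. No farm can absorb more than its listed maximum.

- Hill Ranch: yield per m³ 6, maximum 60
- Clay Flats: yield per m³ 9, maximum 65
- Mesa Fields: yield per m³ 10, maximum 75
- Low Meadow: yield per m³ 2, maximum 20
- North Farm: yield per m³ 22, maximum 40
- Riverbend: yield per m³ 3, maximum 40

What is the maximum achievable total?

Highest yield per m³ first: North Farm 22 > Mesa Fields 10 > Clay Flats 9 > Hill Ranch 6 > Riverbend 3 > Low Meadow 2.
North Farm: +40 to 40 (cap) → 160 left.
Mesa Fields: +75 to 75 (cap) → 85 left.
Clay Flats takes 65 to reach its cap of 65 → 20 left.
Hill Ranch: +20 (room for 60) → 20. Pool exhausted.
Total = 6×20 + 9×65 + 10×75 + 22×40 = 2335.

2335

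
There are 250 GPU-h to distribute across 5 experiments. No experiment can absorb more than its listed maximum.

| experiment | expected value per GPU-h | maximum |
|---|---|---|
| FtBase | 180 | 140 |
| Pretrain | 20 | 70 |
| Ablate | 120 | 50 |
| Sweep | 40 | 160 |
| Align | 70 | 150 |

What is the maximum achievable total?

35400

Highest expected value per GPU-h first: FtBase 180 > Ablate 120 > Align 70 > Sweep 40 > Pretrain 20.
Give FtBase 140 to hit its cap of 140 → 110 left.
Ablate: +50 to 50 (cap) → 60 left.
Align has room for 150 but only 60 remain, so it gets 60.
Total = 180×140 + 120×50 + 70×60 = 35400.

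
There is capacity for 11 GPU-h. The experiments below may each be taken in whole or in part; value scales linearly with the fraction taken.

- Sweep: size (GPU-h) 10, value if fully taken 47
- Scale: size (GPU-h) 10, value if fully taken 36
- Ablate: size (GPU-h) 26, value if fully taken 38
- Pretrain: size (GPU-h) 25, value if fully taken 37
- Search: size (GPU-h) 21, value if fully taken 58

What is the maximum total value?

Best value per unit of size first: Sweep 47/10≈4.7, Scale 36/10≈3.6, Search 58/21≈2.76, Pretrain 37/25≈1.48, Ablate 38/26≈1.46.
Sweep: take in full, 10 GPU-h for value 47 — 1 left.
1 GPU-h left: a 1/10 share of Scale gives 36×1/10 = 3.6.
Total value = 50.6.

50.6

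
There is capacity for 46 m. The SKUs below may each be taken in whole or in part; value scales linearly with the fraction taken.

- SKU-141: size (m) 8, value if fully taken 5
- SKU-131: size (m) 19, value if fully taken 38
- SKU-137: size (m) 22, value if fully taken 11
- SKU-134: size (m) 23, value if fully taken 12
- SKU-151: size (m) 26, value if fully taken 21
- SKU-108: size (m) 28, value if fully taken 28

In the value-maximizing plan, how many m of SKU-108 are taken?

Sort by value density: SKU-131 38/19≈2, SKU-108 28/28≈1, SKU-151 21/26≈0.808, SKU-141 5/8≈0.625, SKU-134 12/23≈0.522, SKU-137 11/22≈0.5.
All 19 m of SKU-131 fit (value 38) — 27 remain.
Fill the last 27 m with part of SKU-108: 27/28 of it earns 27.

27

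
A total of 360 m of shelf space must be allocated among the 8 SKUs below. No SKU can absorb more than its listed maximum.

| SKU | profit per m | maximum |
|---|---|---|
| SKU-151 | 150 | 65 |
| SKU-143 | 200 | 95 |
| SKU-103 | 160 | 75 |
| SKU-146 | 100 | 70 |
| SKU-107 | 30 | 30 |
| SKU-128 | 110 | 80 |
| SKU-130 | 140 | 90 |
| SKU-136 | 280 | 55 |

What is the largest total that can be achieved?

65950

Rank by profit per m: SKU-136 280 > SKU-143 200 > SKU-103 160 > SKU-151 150 > SKU-130 140 > SKU-128 110 > SKU-146 100 > SKU-107 30.
Give SKU-136 55 to hit its cap of 55 ; 305 left.
SKU-143 takes 95 to reach its cap of 95 ; 210 left.
SKU-103: +75 to 75 (cap) ; 135 left.
Give SKU-151 65 to hit its cap of 65 ; 70 left.
Only 70 left; SKU-130 takes them to reach 70.
Total = 150×65 + 200×95 + 160×75 + 140×70 + 280×55 = 65950.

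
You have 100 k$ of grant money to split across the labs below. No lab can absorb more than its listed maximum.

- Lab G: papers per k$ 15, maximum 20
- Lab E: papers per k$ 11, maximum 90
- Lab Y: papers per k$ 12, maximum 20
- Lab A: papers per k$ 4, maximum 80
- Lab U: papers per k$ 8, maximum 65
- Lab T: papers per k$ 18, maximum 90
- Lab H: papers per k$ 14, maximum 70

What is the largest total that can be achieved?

1770

Rank by papers per k$: Lab T 18 > Lab G 15 > Lab H 14 > Lab Y 12 > Lab E 11 > Lab U 8 > Lab A 4.
Give Lab T 90 to hit its cap of 90 ; 10 left.
Lab G: +10 (room for 20) → 10. Pool exhausted.
Total = 15×10 + 18×90 = 1770.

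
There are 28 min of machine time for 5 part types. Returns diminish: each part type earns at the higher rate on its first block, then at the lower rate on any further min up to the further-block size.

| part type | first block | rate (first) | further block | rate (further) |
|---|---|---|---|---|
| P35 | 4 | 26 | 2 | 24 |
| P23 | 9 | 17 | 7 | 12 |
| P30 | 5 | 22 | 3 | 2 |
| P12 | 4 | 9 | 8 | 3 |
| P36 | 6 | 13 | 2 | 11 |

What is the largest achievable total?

517

Treat each block as its own option and order by rate: P35/T1 26 > P35/T2 24 > P30/T1 22 > P23/T1 17 > P36/T1 13 > P23/T2 12 > P36/T2 11 > P12/T1 9 > P12/T2 3 > P30/T2 2.
P35/T1 (26): +4 — 24 left.
P35 T2 at 24: fill all 2 — 22 left.
Fill P30 T1 block (5 at 22) — 17 left.
P23/T1 (17): +9 — 8 left.
P36/T1 (13): +6 — 2 left.
P23/T2: +2 of 7 at 12; pool empty.
Total = 26×4 + 24×2 + 22×5 + 17×9 + 13×6 + 12×2 = 517.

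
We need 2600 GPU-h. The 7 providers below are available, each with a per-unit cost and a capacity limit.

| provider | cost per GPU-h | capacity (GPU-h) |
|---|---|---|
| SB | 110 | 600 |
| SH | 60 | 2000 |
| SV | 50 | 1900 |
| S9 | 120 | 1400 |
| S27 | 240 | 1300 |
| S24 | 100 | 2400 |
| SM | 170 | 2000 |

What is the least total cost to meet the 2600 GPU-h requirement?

137000

Cheapest first:
SV (50): use full 1900 — 700 GPU-h to go.
SH (60): take the remaining 700 — done.
S24, SB, S9, SM, S27: unused.
Cost = 1900×50 + 700×60 = 137000.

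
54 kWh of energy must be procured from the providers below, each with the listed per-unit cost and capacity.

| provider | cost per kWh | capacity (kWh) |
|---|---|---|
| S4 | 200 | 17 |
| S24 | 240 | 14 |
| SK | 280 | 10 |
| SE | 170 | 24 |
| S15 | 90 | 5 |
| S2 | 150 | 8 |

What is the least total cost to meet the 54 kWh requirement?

9130

Use providers in increasing cost order.
S15 (90): use full 5 — 49 kWh to go.
S2 at 150: take all 8 kWh — 41 still needed.
SE (170): use full 24 — 17 kWh to go.
Take 17 from S4 at 200 — need 0 more.
S24, SK: unused.
Cost = 5×90 + 8×150 + 24×170 + 17×200 = 9130.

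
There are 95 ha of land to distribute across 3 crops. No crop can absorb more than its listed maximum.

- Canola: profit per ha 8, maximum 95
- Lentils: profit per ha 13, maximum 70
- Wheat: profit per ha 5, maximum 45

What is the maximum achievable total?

1110

Order the crops by profit per ha: Lentils 13 > Canola 8 > Wheat 5.
Give Lentils 70 to hit its cap of 70 ; 25 left.
Canola has room for 95 but only 25 remain, so it gets 25.
Total = 8×25 + 13×70 = 1110.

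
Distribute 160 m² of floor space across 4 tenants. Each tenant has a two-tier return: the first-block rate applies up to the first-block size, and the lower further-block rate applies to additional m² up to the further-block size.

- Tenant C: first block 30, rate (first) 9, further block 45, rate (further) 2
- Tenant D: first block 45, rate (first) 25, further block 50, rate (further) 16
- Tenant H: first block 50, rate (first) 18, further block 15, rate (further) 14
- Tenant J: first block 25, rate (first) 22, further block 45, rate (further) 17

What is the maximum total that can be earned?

3255

Treat each block as its own option and order by rate: Tenant D/T1 25 > Tenant J/T1 22 > Tenant H/T1 18 > Tenant J/T2 17 > Tenant D/T2 16 > Tenant H/T2 14 > Tenant C/T1 9 > Tenant C/T2 2.
Tenant D/T1 (25): +45 → 115 left.
Fill Tenant J T1 block (25 at 22) → 90 left.
Tenant H T1 at 18: fill all 50 → 40 left.
Tenant J/T2: +40 of 45 at 17; pool empty.
Total = 25×45 + 22×25 + 18×50 + 17×40 = 3255.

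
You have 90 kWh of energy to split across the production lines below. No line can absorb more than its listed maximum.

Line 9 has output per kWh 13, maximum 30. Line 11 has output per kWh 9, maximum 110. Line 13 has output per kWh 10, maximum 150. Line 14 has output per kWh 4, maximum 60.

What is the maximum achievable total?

Order the production lines by output per kWh: Line 9 13 > Line 13 10 > Line 11 9 > Line 14 4.
Line 9 takes 30 to reach its cap of 30 — 60 left.
Line 13 has room for 150 but only 60 remain, so it gets 60.
Total = 13×30 + 10×60 = 990.

990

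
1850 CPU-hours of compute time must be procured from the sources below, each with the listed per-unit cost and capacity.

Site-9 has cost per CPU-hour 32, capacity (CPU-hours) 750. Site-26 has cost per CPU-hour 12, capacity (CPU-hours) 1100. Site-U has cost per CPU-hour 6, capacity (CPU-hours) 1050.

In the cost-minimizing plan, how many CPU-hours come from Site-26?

Fill from the cheapest source first.
Take 1050 from Site-U at 6 — need 800 more.
Site-26 (12): take the remaining 800 — done.
Site-9: unused.

800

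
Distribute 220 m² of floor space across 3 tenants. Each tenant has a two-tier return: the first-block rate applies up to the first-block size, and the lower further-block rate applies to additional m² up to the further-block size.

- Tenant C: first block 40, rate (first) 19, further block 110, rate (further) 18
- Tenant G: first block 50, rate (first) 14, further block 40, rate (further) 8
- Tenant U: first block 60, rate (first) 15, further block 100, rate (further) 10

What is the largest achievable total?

3780

Treat each block as its own option and order by rate: Tenant C/T1 19 > Tenant C/T2 18 > Tenant U/T1 15 > Tenant G/T1 14 > Tenant U/T2 10 > Tenant G/T2 8.
Tenant C T1 at 19: fill all 40 — 180 left.
Tenant C/T2 (18): +110 — 70 left.
Fill Tenant U T1 block (60 at 15) — 10 left.
Tenant G/T1: +10 of 50 at 14; pool empty.
Total = 19×40 + 18×110 + 15×60 + 14×10 = 3780.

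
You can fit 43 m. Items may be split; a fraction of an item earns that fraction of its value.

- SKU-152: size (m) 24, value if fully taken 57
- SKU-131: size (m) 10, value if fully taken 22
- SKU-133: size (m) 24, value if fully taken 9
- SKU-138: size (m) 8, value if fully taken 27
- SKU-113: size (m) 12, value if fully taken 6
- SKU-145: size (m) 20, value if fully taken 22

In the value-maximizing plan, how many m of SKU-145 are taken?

Best value per unit of size first: SKU-138 27/8≈3.38, SKU-152 57/24≈2.38, SKU-131 22/10≈2.2, SKU-145 22/20≈1.1, SKU-113 6/12≈0.5, SKU-133 9/24≈0.375.
Take all of SKU-138 (8 m, value 27) — 35 m left.
Take all of SKU-152 (24 m, value 57) — 11 m left.
SKU-131: take in full, 10 m for value 22 — 1 left.
1 m left: a 1/20 share of SKU-145 gives 22×1/20 = 1.1.

1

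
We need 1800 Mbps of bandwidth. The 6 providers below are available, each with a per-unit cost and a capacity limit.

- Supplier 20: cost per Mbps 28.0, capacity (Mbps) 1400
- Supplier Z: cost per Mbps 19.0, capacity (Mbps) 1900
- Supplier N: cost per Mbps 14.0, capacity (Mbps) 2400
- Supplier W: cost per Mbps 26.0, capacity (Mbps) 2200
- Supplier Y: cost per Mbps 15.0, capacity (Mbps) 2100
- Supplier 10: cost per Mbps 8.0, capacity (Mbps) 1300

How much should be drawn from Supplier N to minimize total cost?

500

Cheapest first:
Supplier 10 at 8.0: take all 1300 Mbps — 500 still needed.
Supplier N at 14.0: take 500 of its 2400 — requirement met.
Supplier Y, Supplier Z, Supplier W, Supplier 20: unused.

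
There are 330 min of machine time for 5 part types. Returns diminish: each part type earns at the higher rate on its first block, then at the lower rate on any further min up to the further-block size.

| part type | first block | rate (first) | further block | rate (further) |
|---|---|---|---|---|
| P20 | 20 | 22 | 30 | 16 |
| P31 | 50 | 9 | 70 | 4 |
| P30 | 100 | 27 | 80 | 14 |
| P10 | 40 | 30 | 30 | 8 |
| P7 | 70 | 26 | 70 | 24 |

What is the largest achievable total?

Rank every tier by rate: P10/tier1 30 > P30/tier1 27 > P7/tier1 26 > P7/tier2 24 > P20/tier1 22 > P20/tier2 16 > P30/tier2 14 > P31/tier1 9 > P10/tier2 8 > P31/tier2 4.
Fill P10 tier1 block (40 at 30) → 290 left.
P30/tier1 (27): +100 → 190 left.
P7 tier1 at 26: fill all 70 → 120 left.
Fill P7 tier2 block (70 at 24) → 50 left.
P20/tier1 (22): +20 → 30 left.
Fill P20 tier2 block (30 at 16) → 0 left.
Total = 30×40 + 27×100 + 26×70 + 24×70 + 22×20 + 16×30 = 8320.

8320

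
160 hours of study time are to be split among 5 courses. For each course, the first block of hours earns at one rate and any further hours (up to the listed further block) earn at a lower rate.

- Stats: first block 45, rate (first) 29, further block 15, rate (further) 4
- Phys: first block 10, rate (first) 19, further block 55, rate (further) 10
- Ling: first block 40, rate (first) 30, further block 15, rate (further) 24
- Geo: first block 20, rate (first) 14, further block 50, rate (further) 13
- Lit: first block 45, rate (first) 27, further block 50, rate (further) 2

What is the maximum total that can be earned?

4340

Rank every tier by rate: Ling/first 30 > Stats/first 29 > Lit/first 27 > Ling/second 24 > Phys/first 19 > Geo/first 14 > Geo/second 13 > Phys/second 10 > Stats/second 4 > Lit/second 2.
Ling first at 30: fill all 40 ; 120 left.
Fill Stats first block (45 at 29) ; 75 left.
Fill Lit first block (45 at 27) ; 30 left.
Fill Ling second block (15 at 24) ; 15 left.
Phys/first (19): +10 ; 5 left.
5 remain; put them into Geo first at 14.
Total = 30×40 + 29×45 + 27×45 + 24×15 + 19×10 + 14×5 = 4340.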